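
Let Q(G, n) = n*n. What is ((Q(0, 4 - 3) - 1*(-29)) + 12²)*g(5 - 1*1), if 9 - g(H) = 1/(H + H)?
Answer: 6177/4 ≈ 1544.3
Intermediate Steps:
Q(G, n) = n²
g(H) = 9 - 1/(2*H) (g(H) = 9 - 1/(H + H) = 9 - 1/(2*H))
((Q(0, 4 - 3) - 1*(-29)) + 12²)*g(5 - 1*1) = (((4 - 3)² - 1*(-29)) + 12²)*(9 - 1/(2*(5 - 1*1))) = ((1² + 29) + 144)*(9 - 1/(2*(5 - 1))) = ((1 + 29) + 144)*(9 - ½/4) = (30 + 144)*(9 - ½*¼) = 174*(9 - ⅛) = 174*(71/8) = 6177/4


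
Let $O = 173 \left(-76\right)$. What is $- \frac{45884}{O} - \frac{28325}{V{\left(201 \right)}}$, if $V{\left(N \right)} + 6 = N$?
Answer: $- \frac{18173486}{128193} \approx -141.77$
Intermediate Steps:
$O = -13148$
$V{\left(N \right)} = -6 + N$
$- \frac{45884}{O} - \frac{28325}{V{\left(201 \right)}} = - \frac{45884}{-13148} - \frac{28325}{-6 + 201} = \left(-45884\right) \left(- \frac{1}{13148}\right) - \frac{28325}{195} = \frac{11471}{3287} - \frac{5665}{39} = - \frac{18173486}{128193}$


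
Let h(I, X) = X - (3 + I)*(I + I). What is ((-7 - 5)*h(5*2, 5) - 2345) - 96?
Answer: 619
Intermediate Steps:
h(I, X) = X - 2*I*(3 + I) (h(I, X) = X - (3 + I)*2*I = X - 2*I*(3 + I))
((-7 - 5)*h(5*2, 5) - 2345) - 96 = ((-7 - 5)*(5 - 30*2 - 2*(5*2)²) - 2345) - 96 = (-12*(5 - 6*10 - 2*10²) - 2345) - 96 = (-12*(5 - 60 - 2*100) - 2345) - 96 = (-12*(5 - 60 - 200) - 2345) - 96 = (-12*(-255) - 2345) - 96 = (3060 - 2345) - 96 = 715 - 96 = 619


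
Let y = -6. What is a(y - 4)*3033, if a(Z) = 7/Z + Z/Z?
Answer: 9099/10 ≈ 909.90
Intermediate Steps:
a(Z) = 1 + 7/Z (a(Z) = 7/Z + 1 = 1 + 7/Z)
a(y - 4)*3033 = ((7 + (-6 - 4))/(-6 - 4))*3033 = ((7 - 10)/(-10))*3033 = -⅒*(-3)*3033 = (3/10)*3033 = 9099/10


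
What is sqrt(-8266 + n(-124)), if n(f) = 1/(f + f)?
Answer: I*sqrt(127098078)/124 ≈ 90.918*I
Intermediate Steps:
n(f) = 1/(2*f)
sqrt(-8266 + n(-124)) = sqrt(-8266 + (1/2)/(-124)) = sqrt(-8266 + (1/2)*(-1/124)) = sqrt(-8266 - 1/248) = sqrt(-2049969/248) = I*sqrt(127098078)/124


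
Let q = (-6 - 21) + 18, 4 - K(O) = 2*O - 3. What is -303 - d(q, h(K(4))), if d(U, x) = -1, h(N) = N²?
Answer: -302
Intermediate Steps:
K(O) = 7 - 2*O (K(O) = 4 - (2*O - 3) = 4 - (-3 + 2*O) = 4 + (3 - 2*O) = 7 - 2*O)
q = -9 (q = -27 + 18 = -9)
-303 - d(q, h(K(4))) = -303 - 1*(-1) = -303 + 1 = -302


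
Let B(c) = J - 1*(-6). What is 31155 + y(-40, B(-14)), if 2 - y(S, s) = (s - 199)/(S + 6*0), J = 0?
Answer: 1246087/40 ≈ 31152.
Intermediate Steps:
B(c) = 6 (B(c) = 0 - 1*(-6) = 0 + 6 = 6)
y(S, s) = 2 - (-199 + s)/S (y(S, s) = 2 - (s - 199)/(S + 6*0) = 2 - (-199 + s)/(S + 0) = 2 - (-199 + s)/S)
31155 + y(-40, B(-14)) = 31155 + (199 - 1*6 + 2*(-40))/(-40) = 31155 - (199 - 6 - 80)/40 = 31155 - 1/40*113 = 31155 - 113/40 = 1246087/40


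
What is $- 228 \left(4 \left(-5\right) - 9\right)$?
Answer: $6612$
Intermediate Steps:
$- 228 \left(4 \left(-5\right) - 9\right) = - 228 \left(-20 - 9\right) = \left(-228\right) \left(-29\right) = 6612$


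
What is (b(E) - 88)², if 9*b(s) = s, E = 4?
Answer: 620944/81 ≈ 7666.0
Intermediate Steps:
b(s) = s/9
(b(E) - 88)² = ((⅑)*4 - 88)² = (4/9 - 88)² = (-788/9)² = 620944/81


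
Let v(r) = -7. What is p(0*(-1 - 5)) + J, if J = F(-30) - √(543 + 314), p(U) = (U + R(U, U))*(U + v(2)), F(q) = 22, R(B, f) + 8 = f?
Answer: 78 - √857 ≈ 48.725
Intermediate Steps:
R(B, f) = -8 + f
p(U) = (-8 + 2*U)*(-7 + U) (p(U) = (U + (-8 + U))*(U - 7) = (-8 + 2*U)*(-7 + U))
J = 22 - √857 (J = 22 - √(543 + 314) = 22 - √857 ≈ -7.2746)
p(0*(-1 - 5)) + J = (56 - 0*(-1 - 5) + 2*(0*(-1 - 5))²) + (22 - √857) = (56 - 0*(-6) + 2*(0*(-6))²) + (22 - √857) = (56 - 22*0 + 2*0²) + (22 - √857) = (56 + 0 + 2*0) + (22 - √857) = (56 + 0 + 0) + (22 - √857) = 56 + (22 - √857) = 78 - √857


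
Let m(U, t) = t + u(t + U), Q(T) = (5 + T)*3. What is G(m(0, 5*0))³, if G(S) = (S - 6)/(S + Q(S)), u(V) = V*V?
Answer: -8/125 ≈ -0.064000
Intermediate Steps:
Q(T) = 15 + 3*T
u(V) = V²
m(U, t) = t + (U + t)² (m(U, t) = t + (t + U)² = t + (U + t)²)
G(S) = (-6 + S)/(15 + 4*S) (G(S) = (S - 6)/(S + (15 + 3*S)) = (-6 + S)/(15 + 4*S))
G(m(0, 5*0))³ = ((-6 + (5*0 + (0 + 5*0)²))/(15 + 4*(5*0 + (0 + 5*0)²)))³ = ((-6 + (0 + (0 + 0)²))/(15 + 4*(0 + (0 + 0)²)))³ = ((-6 + (0 + 0²))/(15 + 4*(0 + 0²)))³ = ((-6 + (0 + 0))/(15 + 4*(0 + 0)))³ = ((-6 + 0)/(15 + 4*0))³ = (-6/(15 + 0))³ = (-6/15)³ = ((1/15)*(-6))³ = (-⅖)³ = -8/125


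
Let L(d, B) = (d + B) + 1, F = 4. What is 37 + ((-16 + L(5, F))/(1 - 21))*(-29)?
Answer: 283/10 ≈ 28.300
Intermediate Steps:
L(d, B) = 1 + B + d (L(d, B) = (B + d) + 1 = 1 + B + d)
37 + ((-16 + L(5, F))/(1 - 21))*(-29) = 37 + ((-16 + (1 + 4 + 5))/(1 - 21))*(-29) = 37 + ((-16 + 10)/(-20))*(-29) = 37 - 6*(-1/20)*(-29) = 37 + (3/10)*(-29) = 37 - 87/10 = 283/10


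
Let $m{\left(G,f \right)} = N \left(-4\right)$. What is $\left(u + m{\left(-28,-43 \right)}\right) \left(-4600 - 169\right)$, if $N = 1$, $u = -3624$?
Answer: $17301932$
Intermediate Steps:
$m{\left(G,f \right)} = -4$ ($m{\left(G,f \right)} = 1 \left(-4\right) = -4$)
$\left(u + m{\left(-28,-43 \right)}\right) \left(-4600 - 169\right) = \left(-3624 - 4\right) \left(-4600 - 169\right) = \left(-3628\right) \left(-4769\right) = 17301932$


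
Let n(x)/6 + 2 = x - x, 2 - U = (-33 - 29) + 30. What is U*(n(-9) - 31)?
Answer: -1462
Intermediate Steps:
U = 34 (U = 2 - ((-33 - 29) + 30) = 2 - (-62 + 30) = 2 - 1*(-32) = 2 + 32 = 34)
n(x) = -12 (n(x) = -12 + 6*(x - x) = -12 + 6*0 = -12 + 0 = -12)
U*(n(-9) - 31) = 34*(-12 - 31) = 34*(-43) = -1462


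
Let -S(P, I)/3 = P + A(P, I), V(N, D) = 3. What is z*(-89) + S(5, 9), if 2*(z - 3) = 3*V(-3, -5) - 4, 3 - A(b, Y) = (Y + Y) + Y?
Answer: -865/2 ≈ -432.50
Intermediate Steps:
A(b, Y) = 3 - 3*Y (A(b, Y) = 3 - ((Y + Y) + Y) = 3 - (2*Y + Y) = 3 - 3*Y)
S(P, I) = -9 - 3*P + 9*I (S(P, I) = -3*(P + (3 - 3*I)) = -3*(3 + P - 3*I) = -9 - 3*P + 9*I)
z = 11/2 (z = 3 + (3*3 - 4)/2 = 3 + (9 - 4)/2 = 3 + (½)*5 = 3 + 5/2 = 11/2 ≈ 5.5000)
z*(-89) + S(5, 9) = (11/2)*(-89) + (-9 - 3*5 + 9*9) = -979/2 + (-9 - 15 + 81) = -979/2 + 57 = -865/2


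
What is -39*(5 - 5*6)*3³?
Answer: 26325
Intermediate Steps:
-39*(5 - 5*6)*3³ = -39*(5 - 30)*27 = -39*(-25)*27 = 975*27 = 26325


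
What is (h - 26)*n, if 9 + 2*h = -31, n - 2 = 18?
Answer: -920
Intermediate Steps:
n = 20 (n = 2 + 18 = 20)
h = -20 (h = -9/2 + (½)*(-31) = -9/2 - 31/2 = -20)
(h - 26)*n = (-20 - 26)*20 = -46*20 = -920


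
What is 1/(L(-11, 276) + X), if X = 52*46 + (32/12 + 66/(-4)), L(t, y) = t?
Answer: 6/14203 ≈ 0.00042245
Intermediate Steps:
X = 14269/6 (X = 2392 + (32*(1/12) + 66*(-¼)) = 2392 + (8/3 - 33/2) = 2392 - 83/6 = 14269/6 ≈ 2378.2)
1/(L(-11, 276) + X) = 1/(-11 + 14269/6) = 1/(14203/6) = 6/14203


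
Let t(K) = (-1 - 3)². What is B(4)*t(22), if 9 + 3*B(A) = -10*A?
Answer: -784/3 ≈ -261.33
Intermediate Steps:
t(K) = 16 (t(K) = (-4)² = 16)
B(A) = -3 - 10*A/3 (B(A) = -3 + (-10*A)/3 = -3 - 10*A/3)
B(4)*t(22) = (-3 - 10/3*4)*16 = (-3 - 40/3)*16 = -49/3*16 = -784/3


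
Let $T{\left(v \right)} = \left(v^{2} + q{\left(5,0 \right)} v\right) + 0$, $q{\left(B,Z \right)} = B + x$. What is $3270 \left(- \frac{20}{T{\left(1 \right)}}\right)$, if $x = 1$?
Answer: $- \frac{65400}{7} \approx -9342.9$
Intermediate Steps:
$q{\left(B,Z \right)} = 1 + B$ ($q{\left(B,Z \right)} = B + 1 = 1 + B$)
$T{\left(v \right)} = v^{2} + 6 v$ ($T{\left(v \right)} = \left(v^{2} + \left(1 + 5\right) v\right) + 0 = \left(v^{2} + 6 v\right) + 0 = v^{2} + 6 v$)
$3270 \left(- \frac{20}{T{\left(1 \right)}}\right) = 3270 \left(- \frac{20}{1 \left(6 + 1\right)}\right) = 3270 \left(- \frac{20}{1 \cdot 7}\right) = 3270 \left(- \frac{20}{7}\right) = - \frac{65400}{7}$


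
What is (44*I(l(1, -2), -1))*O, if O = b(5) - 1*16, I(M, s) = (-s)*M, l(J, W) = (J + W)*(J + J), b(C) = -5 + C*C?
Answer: -352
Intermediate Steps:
b(C) = -5 + C**2
l(J, W) = 2*J*(J + W) (l(J, W) = (J + W)*(2*J) = 2*J*(J + W))
I(M, s) = -M*s
O = 4 (O = (-5 + 5**2) - 1*16 = (-5 + 25) - 16 = 20 - 16 = 4)
(44*I(l(1, -2), -1))*O = (44*(-1*2*1*(1 - 2)*(-1)))*4 = (44*(-1*2*1*(-1)*(-1)))*4 = (44*(-1*(-2)*(-1)))*4 = (44*(-2))*4 = -88*4 = -352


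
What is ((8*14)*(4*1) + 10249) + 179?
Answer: 10876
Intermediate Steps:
((8*14)*(4*1) + 10249) + 179 = (112*4 + 10249) + 179 = (448 + 10249) + 179 = 10697 + 179 = 10876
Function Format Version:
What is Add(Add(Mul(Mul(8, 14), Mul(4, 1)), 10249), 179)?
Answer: 10876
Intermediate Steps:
Add(Add(Mul(Mul(8, 14), Mul(4, 1)), 10249), 179) = Add(Add(Mul(112, 4), 10249), 179) = Add(Add(448, 10249), 179) = Add(10697, 179) = 10876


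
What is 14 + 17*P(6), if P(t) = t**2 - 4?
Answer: 558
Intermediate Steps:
P(t) = -4 + t**2
14 + 17*P(6) = 14 + 17*(-4 + 6**2) = 14 + 17*(-4 + 36) = 14 + 17*32 = 14 + 544 = 558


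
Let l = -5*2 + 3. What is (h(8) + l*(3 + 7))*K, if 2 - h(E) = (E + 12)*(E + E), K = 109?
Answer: -42292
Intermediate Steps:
l = -7 (l = -10 + 3 = -7)
h(E) = 2 - 2*E*(12 + E) (h(E) = 2 - (E + 12)*(E + E) = 2 - (12 + E)*2*E = 2 - 2*E*(12 + E))
(h(8) + l*(3 + 7))*K = ((2 - 24*8 - 2*8²) - 7*(3 + 7))*109 = ((2 - 192 - 2*64) - 7*10)*109 = ((2 - 192 - 128) - 70)*109 = (-318 - 70)*109 = -388*109 = -42292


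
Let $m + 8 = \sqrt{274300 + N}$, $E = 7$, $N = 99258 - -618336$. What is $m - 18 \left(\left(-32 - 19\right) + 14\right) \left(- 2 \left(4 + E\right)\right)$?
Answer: $-14660 + \sqrt{991894} \approx -13664.0$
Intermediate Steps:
$N = 717594$ ($N = 99258 + 618336 = 717594$)
$m = -8 + \sqrt{991894}$ ($m = -8 + \sqrt{274300 + 717594} = -8 + \sqrt{991894} \approx 987.94$)
$m - 18 \left(\left(-32 - 19\right) + 14\right) \left(- 2 \left(4 + E\right)\right) = \left(-8 + \sqrt{991894}\right) - 18 \left(\left(-32 - 19\right) + 14\right) \left(- 2 \left(4 + 7\right)\right) = \left(-8 + \sqrt{991894}\right) - 18 \left(-51 + 14\right) \left(\left(-2\right) 11\right) = \left(-8 + \sqrt{991894}\right) - 18 \left(-37\right) \left(-22\right) = \left(-8 + \sqrt{991894}\right) - \left(-666\right) \left(-22\right) = \left(-8 + \sqrt{991894}\right) - 14652 = -14660 + \sqrt{991894}$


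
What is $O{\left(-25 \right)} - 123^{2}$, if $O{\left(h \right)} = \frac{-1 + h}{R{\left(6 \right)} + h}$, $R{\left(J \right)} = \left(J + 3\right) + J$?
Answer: $- \frac{75632}{5} \approx -15126.0$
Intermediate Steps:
$R{\left(J \right)} = 3 + 2 J$ ($R{\left(J \right)} = \left(3 + J\right) + J = 3 + 2 J$)
$O{\left(h \right)} = \frac{-1 + h}{15 + h}$ ($O{\left(h \right)} = \frac{-1 + h}{\left(3 + 2 \cdot 6\right) + h} = \frac{-1 + h}{\left(3 + 12\right) + h} = \frac{-1 + h}{15 + h}$)
$O{\left(-25 \right)} - 123^{2} = \frac{-1 - 25}{15 - 25} - 123^{2} = \frac{1}{-10} \left(-26\right) - 15129 = \left(- \frac{1}{10}\right) \left(-26\right) - 15129 = \frac{13}{5} - 15129 = - \frac{75632}{5}$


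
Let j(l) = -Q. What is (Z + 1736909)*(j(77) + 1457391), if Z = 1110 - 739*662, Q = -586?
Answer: 1820723135577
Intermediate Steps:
j(l) = 586 (j(l) = -1*(-586) = 586)
Z = -488108 (Z = 1110 - 489218 = -488108)
(Z + 1736909)*(j(77) + 1457391) = (-488108 + 1736909)*(586 + 1457391) = 1248801*1457977 = 1820723135577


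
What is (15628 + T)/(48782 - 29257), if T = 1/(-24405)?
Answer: 34672849/43318875 ≈ 0.80041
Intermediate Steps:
T = -1/24405 ≈ -4.0975e-5
(15628 + T)/(48782 - 29257) = (15628 - 1/24405)/(48782 - 29257) = (381401339/24405)/19525 = (381401339/24405)*(1/19525) = 34672849/43318875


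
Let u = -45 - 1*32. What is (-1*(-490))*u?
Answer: -37730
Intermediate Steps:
u = -77 (u = -45 - 32 = -77)
(-1*(-490))*u = -1*(-490)*(-77) = 490*(-77) = -37730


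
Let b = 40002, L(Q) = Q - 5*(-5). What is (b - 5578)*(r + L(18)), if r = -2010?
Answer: -67712008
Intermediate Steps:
L(Q) = 25 + Q (L(Q) = Q + 25 = 25 + Q)
(b - 5578)*(r + L(18)) = (40002 - 5578)*(-2010 + (25 + 18)) = 34424*(-2010 + 43) = 34424*(-1967) = -67712008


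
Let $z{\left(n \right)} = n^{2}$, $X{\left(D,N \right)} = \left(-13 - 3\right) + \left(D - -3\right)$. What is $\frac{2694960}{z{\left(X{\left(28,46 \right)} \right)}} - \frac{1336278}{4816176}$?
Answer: $\frac{48070744483}{4013480} \approx 11977.0$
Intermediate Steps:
$X{\left(D,N \right)} = -13 + D$ ($X{\left(D,N \right)} = -16 + \left(D + 3\right) = -16 + \left(3 + D\right) = -13 + D$)
$\frac{2694960}{z{\left(X{\left(28,46 \right)} \right)}} - \frac{1336278}{4816176} = \frac{2694960}{\left(-13 + 28\right)^{2}} - \frac{1336278}{4816176} = \frac{2694960}{15^{2}} - \frac{222713}{802696} = \frac{2694960}{225} - \frac{222713}{802696} = 2694960 \cdot \frac{1}{225} - \frac{222713}{802696} = \frac{59888}{5} - \frac{222713}{802696} = \frac{48070744483}{4013480}$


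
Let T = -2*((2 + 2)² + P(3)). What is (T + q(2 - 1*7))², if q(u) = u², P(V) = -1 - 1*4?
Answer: 9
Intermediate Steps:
P(V) = -5 (P(V) = -1 - 4 = -5)
T = -22 (T = -2*((2 + 2)² - 5) = -2*(4² - 5) = -2*(16 - 5) = -2*11 = -22)
(T + q(2 - 1*7))² = (-22 + (2 - 1*7)²)² = (-22 + (2 - 7)²)² = (-22 + (-5)²)² = (-22 + 25)² = 3² = 9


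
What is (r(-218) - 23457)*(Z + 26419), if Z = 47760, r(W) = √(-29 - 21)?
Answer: -1740016803 + 370895*I*√2 ≈ -1.74e+9 + 5.2453e+5*I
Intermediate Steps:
r(W) = 5*I*√2 (r(W) = √(-50) = 5*I*√2)
(r(-218) - 23457)*(Z + 26419) = (5*I*√2 - 23457)*(47760 + 26419) = (-23457 + 5*I*√2)*74179 = -1740016803 + 370895*I*√2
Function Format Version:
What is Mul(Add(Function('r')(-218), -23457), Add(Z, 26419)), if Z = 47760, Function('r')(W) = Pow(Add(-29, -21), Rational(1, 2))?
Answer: Add(-1740016803, Mul(370895, I, Pow(2, Rational(1, 2)))) ≈ Add(-1.7400e+9, Mul(5.2453e+5, I))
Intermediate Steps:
Function('r')(W) = Mul(5, I, Pow(2, Rational(1, 2))) (Function('r')(W) = Pow(-50, Rational(1, 2)) = Mul(5, I, Pow(2, Rational(1, 2))))
Mul(Add(Function('r')(-218), -23457), Add(Z, 26419)) = Mul(Add(Mul(5, I, Pow(2, Rational(1, 2))), -23457), Add(47760, 26419)) = Mul(Add(-23457, Mul(5, I, Pow(2, Rational(1, 2)))), 74179) = Add(-1740016803, Mul(370895, I, Pow(2, Rational(1, 2))))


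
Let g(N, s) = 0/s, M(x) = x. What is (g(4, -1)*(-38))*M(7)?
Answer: 0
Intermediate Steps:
g(N, s) = 0
(g(4, -1)*(-38))*M(7) = (0*(-38))*7 = 0*7 = 0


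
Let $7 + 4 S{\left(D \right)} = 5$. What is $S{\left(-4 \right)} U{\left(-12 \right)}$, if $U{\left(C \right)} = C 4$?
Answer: $24$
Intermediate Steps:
$U{\left(C \right)} = 4 C$
$S{\left(D \right)} = - \frac{1}{2}$ ($S{\left(D \right)} = - \frac{7}{4} + \frac{1}{4} \cdot 5 = - \frac{7}{4} + \frac{5}{4} = - \frac{1}{2}$)
$S{\left(-4 \right)} U{\left(-12 \right)} = - \frac{4 \left(-12\right)}{2} = \left(- \frac{1}{2}\right) \left(-48\right) = 24$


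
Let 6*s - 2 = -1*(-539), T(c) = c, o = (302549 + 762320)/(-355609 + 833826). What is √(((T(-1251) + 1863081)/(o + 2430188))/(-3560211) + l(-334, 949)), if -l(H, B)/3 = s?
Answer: I*√9147117760231477833995775071753093442/183890164044640414 ≈ 16.447*I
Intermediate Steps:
o = 1064869/478217 ≈ 2.2267
s = 541/6 (s = ⅓ + (-1*(-539))/6 = ⅓ + (⅙)*539 = ⅓ + 539/6 = 541/6 ≈ 90.167)
l(H, B) = -541/2 (l(H, B) = -3*541/6 = -541/2)
√(((T(-1251) + 1863081)/(o + 2430188))/(-3560211) + l(-334, 949)) = √(((-1251 + 1863081)/(1064869/478217 + 2430188))/(-3560211) - 541/2) = √((1861830/(1162158279665/478217))*(-1/3560211) - 541/2) = √((1861830*(478217/1162158279665))*(-1/3560211) - 541/2) = √((178071751422/232431655933)*(-1/3560211) - 541/2) = √(-19785750158/91945082022320207 - 541/2) = √(-49742289413646732303/183890164044640414) = I*√9147117760231477833995775071753093442/183890164044640414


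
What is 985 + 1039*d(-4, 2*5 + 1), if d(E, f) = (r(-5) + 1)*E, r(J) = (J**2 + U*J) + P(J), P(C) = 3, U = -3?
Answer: -181879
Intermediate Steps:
r(J) = 3 + J**2 - 3*J (r(J) = (J**2 - 3*J) + 3 = 3 + J**2 - 3*J)
d(E, f) = 44*E (d(E, f) = ((3 + (-5)**2 - 3*(-5)) + 1)*E = ((3 + 25 + 15) + 1)*E = (43 + 1)*E = 44*E)
985 + 1039*d(-4, 2*5 + 1) = 985 + 1039*(44*(-4)) = 985 + 1039*(-176) = 985 - 182864 = -181879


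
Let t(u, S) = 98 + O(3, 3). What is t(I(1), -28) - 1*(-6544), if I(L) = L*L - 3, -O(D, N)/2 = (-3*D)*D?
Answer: 6696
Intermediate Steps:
O(D, N) = 6*D² (O(D, N) = -2*(-3*D)*D = -(-6)*D² = 6*D²)
I(L) = -3 + L² (I(L) = L² - 3 = -3 + L²)
t(u, S) = 152 (t(u, S) = 98 + 6*3² = 98 + 6*9 = 98 + 54 = 152)
t(I(1), -28) - 1*(-6544) = 152 - 1*(-6544) = 152 + 6544 = 6696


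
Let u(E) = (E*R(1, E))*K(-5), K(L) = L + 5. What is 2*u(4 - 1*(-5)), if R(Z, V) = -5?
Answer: 0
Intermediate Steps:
K(L) = 5 + L
u(E) = 0 (u(E) = (E*(-5))*(5 - 5) = -5*E*0 = 0)
2*u(4 - 1*(-5)) = 2*0 = 0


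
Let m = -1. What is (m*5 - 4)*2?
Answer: -18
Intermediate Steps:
(m*5 - 4)*2 = (-1*5 - 4)*2 = (-5 - 4)*2 = -9*2 = -18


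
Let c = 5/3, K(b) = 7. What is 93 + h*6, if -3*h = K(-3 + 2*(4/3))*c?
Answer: 209/3 ≈ 69.667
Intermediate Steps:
c = 5/3 (c = 5*(⅓) = 5/3 ≈ 1.6667)
h = -35/9 (h = -7*5/(3*3) = -⅓*35/3 = -35/9 ≈ -3.8889)
93 + h*6 = 93 - 35/9*6 = 93 - 70/3 = 209/3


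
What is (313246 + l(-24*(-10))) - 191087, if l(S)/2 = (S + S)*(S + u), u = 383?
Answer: 720239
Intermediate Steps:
l(S) = 4*S*(383 + S) (l(S) = 2*((S + S)*(S + 383)) = 2*((2*S)*(383 + S)) = 2*(2*S*(383 + S)) = 4*S*(383 + S))
(313246 + l(-24*(-10))) - 191087 = (313246 + 4*(-24*(-10))*(383 - 24*(-10))) - 191087 = (313246 + 4*240*(383 + 240)) - 191087 = (313246 + 4*240*623) - 191087 = (313246 + 598080) - 191087 = 911326 - 191087 = 720239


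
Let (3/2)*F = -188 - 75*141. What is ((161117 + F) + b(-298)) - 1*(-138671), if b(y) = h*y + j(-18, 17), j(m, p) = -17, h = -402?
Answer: 1237175/3 ≈ 4.1239e+5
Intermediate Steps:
b(y) = -17 - 402*y (b(y) = -402*y - 17 = -17 - 402*y)
F = -21526/3 (F = 2*(-188 - 75*141)/3 = 2*(-188 - 10575)/3 = (⅔)*(-10763) = -21526/3 ≈ -7175.3)
((161117 + F) + b(-298)) - 1*(-138671) = ((161117 - 21526/3) + (-17 - 402*(-298))) - 1*(-138671) = (461825/3 + (-17 + 119796)) + 138671 = (461825/3 + 119779) + 138671 = 821162/3 + 138671 = 1237175/3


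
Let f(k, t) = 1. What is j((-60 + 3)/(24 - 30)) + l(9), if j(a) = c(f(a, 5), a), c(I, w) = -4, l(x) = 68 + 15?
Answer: 79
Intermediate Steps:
l(x) = 83
j(a) = -4
j((-60 + 3)/(24 - 30)) + l(9) = -4 + 83 = 79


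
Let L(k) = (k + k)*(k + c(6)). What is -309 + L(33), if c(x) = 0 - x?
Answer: 1473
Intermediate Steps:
c(x) = -x
L(k) = 2*k*(-6 + k) (L(k) = (k + k)*(k - 1*6) = (2*k)*(k - 6) = (2*k)*(-6 + k) = 2*k*(-6 + k))
-309 + L(33) = -309 + 2*33*(-6 + 33) = -309 + 2*33*27 = -309 + 1782 = 1473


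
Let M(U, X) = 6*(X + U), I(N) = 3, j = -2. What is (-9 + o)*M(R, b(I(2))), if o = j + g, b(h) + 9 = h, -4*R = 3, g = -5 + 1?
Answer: 1215/2 ≈ 607.50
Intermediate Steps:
g = -4
R = -3/4 (R = -1/4*3 = -3/4 ≈ -0.75000)
b(h) = -9 + h
o = -6 (o = -2 - 4 = -6)
M(U, X) = 6*U + 6*X (M(U, X) = 6*(U + X) = 6*U + 6*X)
(-9 + o)*M(R, b(I(2))) = (-9 - 6)*(6*(-3/4) + 6*(-9 + 3)) = -15*(-9/2 + 6*(-6)) = -15*(-9/2 - 36) = -15*(-81/2) = 1215/2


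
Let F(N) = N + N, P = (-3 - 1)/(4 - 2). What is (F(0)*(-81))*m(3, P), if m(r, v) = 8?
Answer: 0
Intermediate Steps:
P = -2 (P = -4/2 = -4*½ = -2)
F(N) = 2*N
(F(0)*(-81))*m(3, P) = ((2*0)*(-81))*8 = (0*(-81))*8 = 0*8 = 0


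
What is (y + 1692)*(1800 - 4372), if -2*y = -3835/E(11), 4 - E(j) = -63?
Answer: -296504018/67 ≈ -4.4254e+6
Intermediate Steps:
E(j) = 67 (E(j) = 4 - 1*(-63) = 4 + 63 = 67)
y = 3835/134 (y = -(-3835)/(2*67) = -½*(-3835/67) = 3835/134 ≈ 28.619)
(y + 1692)*(1800 - 4372) = (3835/134 + 1692)*(1800 - 4372) = (230563/134)*(-2572) = -296504018/67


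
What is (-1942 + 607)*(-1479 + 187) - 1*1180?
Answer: 1723640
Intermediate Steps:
(-1942 + 607)*(-1479 + 187) - 1*1180 = -1335*(-1292) - 1180 = 1724820 - 1180 = 1723640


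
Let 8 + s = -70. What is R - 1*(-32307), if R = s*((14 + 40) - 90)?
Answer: 35115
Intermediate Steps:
s = -78 (s = -8 - 70 = -78)
R = 2808 (R = -78*((14 + 40) - 90) = -78*(54 - 90) = -78*(-36) = 2808)
R - 1*(-32307) = 2808 - 1*(-32307) = 2808 + 32307 = 35115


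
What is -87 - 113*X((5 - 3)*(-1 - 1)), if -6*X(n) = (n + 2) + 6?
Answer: -35/3 ≈ -11.667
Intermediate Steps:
X(n) = -4/3 - n/6 (X(n) = -((n + 2) + 6)/6 = -((2 + n) + 6)/6 = -(8 + n)/6 = -4/3 - n/6)
-87 - 113*X((5 - 3)*(-1 - 1)) = -87 - 113*(-4/3 - (5 - 3)*(-1 - 1)/6) = -87 - 113*(-4/3 - (-2)/3) = -87 - 113*(-4/3 - ⅙*(-4)) = -87 - 113*(-4/3 + ⅔) = -87 - 113*(-⅔) = -87 + 226/3 = -35/3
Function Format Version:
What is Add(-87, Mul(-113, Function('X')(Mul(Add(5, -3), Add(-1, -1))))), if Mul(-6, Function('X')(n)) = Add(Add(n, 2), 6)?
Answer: Rational(-35, 3) ≈ -11.667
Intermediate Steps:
Function('X')(n) = Add(Rational(-4, 3), Mul(Rational(-1, 6), n)) (Function('X')(n) = Mul(Rational(-1, 6), Add(Add(n, 2), 6)) = Mul(Rational(-1, 6), Add(Add(2, n), 6)) = Mul(Rational(-1, 6), Add(8, n)) = Add(Rational(-4, 3), Mul(Rational(-1, 6), n)))
Add(-87, Mul(-113, Function('X')(Mul(Add(5, -3), Add(-1, -1))))) = Add(-87, Mul(-113, Add(Rational(-4, 3), Mul(Rational(-1, 6), Mul(Add(5, -3), Add(-1, -1)))))) = Add(-87, Mul(-113, Add(Rational(-4, 3), Mul(Rational(-1, 6), Mul(2, -2))))) = Add(-87, Mul(-113, Add(Rational(-4, 3), Mul(Rational(-1, 6), -4)))) = Add(-87, Mul(-113, Add(Rational(-4, 3), Rational(2, 3)))) = Add(-87, Mul(-113, Rational(-2, 3))) = Add(-87, Rational(226, 3)) = Rational(-35, 3)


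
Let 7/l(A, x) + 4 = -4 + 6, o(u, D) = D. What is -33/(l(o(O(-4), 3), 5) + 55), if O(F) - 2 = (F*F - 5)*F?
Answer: -66/103 ≈ -0.64078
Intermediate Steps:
O(F) = 2 + F*(-5 + F²) (O(F) = 2 + (F*F - 5)*F = 2 + (F² - 5)*F = 2 + (-5 + F²)*F = 2 + F*(-5 + F²))
l(A, x) = -7/2 (l(A, x) = 7/(-4 + (-4 + 6)) = 7/(-4 + 2) = 7/(-2) = 7*(-½) = -7/2)
-33/(l(o(O(-4), 3), 5) + 55) = -33/(-7/2 + 55) = -33/(103/2) = (2/103)*(-33) = -66/103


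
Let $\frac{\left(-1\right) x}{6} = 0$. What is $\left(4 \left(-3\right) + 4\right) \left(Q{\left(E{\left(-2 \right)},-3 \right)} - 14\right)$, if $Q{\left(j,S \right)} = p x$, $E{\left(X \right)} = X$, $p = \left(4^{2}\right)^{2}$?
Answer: $112$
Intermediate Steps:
$x = 0$ ($x = \left(-6\right) 0 = 0$)
$p = 256$ ($p = 16^{2} = 256$)
$Q{\left(j,S \right)} = 0$ ($Q{\left(j,S \right)} = 256 \cdot 0 = 0$)
$\left(4 \left(-3\right) + 4\right) \left(Q{\left(E{\left(-2 \right)},-3 \right)} - 14\right) = \left(4 \left(-3\right) + 4\right) \left(0 - 14\right) = \left(-12 + 4\right) \left(-14\right) = \left(-8\right) \left(-14\right) = 112$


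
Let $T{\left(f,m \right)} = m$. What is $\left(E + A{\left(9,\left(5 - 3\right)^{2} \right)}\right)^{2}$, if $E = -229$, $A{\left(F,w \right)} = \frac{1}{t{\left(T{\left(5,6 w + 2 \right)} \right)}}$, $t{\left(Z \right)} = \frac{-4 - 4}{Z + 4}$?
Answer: $\frac{866761}{16} \approx 54173.0$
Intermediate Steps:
$t{\left(Z \right)} = - \frac{8}{4 + Z}$
$A{\left(F,w \right)} = - \frac{3}{4} - \frac{3 w}{4}$ ($A{\left(F,w \right)} = \frac{1}{\left(-8\right) \frac{1}{4 + \left(6 w + 2\right)}} = \frac{1}{\left(-8\right) \frac{1}{4 + \left(2 + 6 w\right)}} = \frac{1}{\left(-8\right) \frac{1}{6 + 6 w}} = - \frac{3}{4} - \frac{3 w}{4}$)
$\left(E + A{\left(9,\left(5 - 3\right)^{2} \right)}\right)^{2} = \left(-229 - \left(\frac{3}{4} + \frac{3 \left(5 - 3\right)^{2}}{4}\right)\right)^{2} = \left(-229 - \left(\frac{3}{4} + \frac{3 \cdot 2^{2}}{4}\right)\right)^{2} = \left(-229 - \frac{15}{4}\right)^{2} = \left(- \frac{931}{4}\right)^{2} = \frac{866761}{16}$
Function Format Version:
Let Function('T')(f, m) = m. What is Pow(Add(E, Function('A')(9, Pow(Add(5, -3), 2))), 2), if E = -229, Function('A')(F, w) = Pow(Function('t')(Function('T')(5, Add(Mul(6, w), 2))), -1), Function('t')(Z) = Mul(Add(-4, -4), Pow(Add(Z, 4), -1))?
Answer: Rational(866761, 16) ≈ 54173.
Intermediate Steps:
Function('t')(Z) = Mul(-8, Pow(Add(4, Z), -1))
Function('A')(F, w) = Add(Rational(-3, 4), Mul(Rational(-3, 4), w)) (Function('A')(F, w) = Pow(Mul(-8, Pow(Add(4, Add(Mul(6, w), 2)), -1)), -1) = Pow(Mul(-8, Pow(Add(4, Add(2, Mul(6, w))), -1)), -1) = Pow(Mul(-8, Pow(Add(6, Mul(6, w)), -1)), -1) = Add(Rational(-3, 4), Mul(Rational(-3, 4), w)))
Pow(Add(E, Function('A')(9, Pow(Add(5, -3), 2))), 2) = Pow(Add(-229, Add(Rational(-3, 4), Mul(Rational(-3, 4), Pow(Add(5, -3), 2)))), 2) = Pow(Add(-229, Add(Rational(-3, 4), Mul(Rational(-3, 4), Pow(2, 2)))), 2) = Pow(Add(-229, Add(Rational(-3, 4), Mul(Rational(-3, 4), 4))), 2) = Pow(Add(-229, Add(Rational(-3, 4), -3)), 2) = Pow(Add(-229, Rational(-15, 4)), 2) = Pow(Rational(-931, 4), 2) = Rational(866761, 16)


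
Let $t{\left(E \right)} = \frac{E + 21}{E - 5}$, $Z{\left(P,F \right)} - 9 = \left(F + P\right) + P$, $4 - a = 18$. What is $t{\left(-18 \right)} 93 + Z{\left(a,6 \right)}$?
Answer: $- \frac{578}{23} \approx -25.13$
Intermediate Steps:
$a = -14$ ($a = 4 - 18 = -14$)
$Z{\left(P,F \right)} = 9 + F + 2 P$ ($Z{\left(P,F \right)} = 9 + \left(\left(F + P\right) + P\right) = 9 + \left(F + 2 P\right) = 9 + F + 2 P$)
$t{\left(E \right)} = \frac{21 + E}{-5 + E}$
$t{\left(-18 \right)} 93 + Z{\left(a,6 \right)} = \frac{21 - 18}{-5 - 18} \cdot 93 + \left(9 + 6 + 2 \left(-14\right)\right) = \frac{1}{-23} \cdot 3 \cdot 93 + \left(9 + 6 - 28\right) = \left(- \frac{1}{23}\right) 3 \cdot 93 - 13 = \left(- \frac{3}{23}\right) 93 - 13 = - \frac{279}{23} - 13 = - \frac{578}{23}$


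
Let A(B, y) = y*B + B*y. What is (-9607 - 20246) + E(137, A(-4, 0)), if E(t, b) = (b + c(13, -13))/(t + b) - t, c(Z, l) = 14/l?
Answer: -53412204/1781 ≈ -29990.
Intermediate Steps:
A(B, y) = 2*B*y (A(B, y) = B*y + B*y = 2*B*y)
E(t, b) = -t + (-14/13 + b)/(b + t) (E(t, b) = (b + 14/(-13))/(t + b) - t = (b + 14*(-1/13))/(b + t) - t = (b - 14/13)/(b + t) - t = (-14/13 + b)/(b + t) - t = -t + (-14/13 + b)/(b + t))
(-9607 - 20246) + E(137, A(-4, 0)) = (-9607 - 20246) + (-14/13 + 2*(-4)*0 - 1*137² - 1*2*(-4)*0*137)/(2*(-4)*0 + 137) = -29853 + (-14/13 + 0 - 1*18769 - 1*0*137)/(0 + 137) = -29853 + (-14/13 + 0 - 18769 + 0)/137 = -29853 + (1/137)*(-244011/13) = -29853 - 244011/1781 = -53412204/1781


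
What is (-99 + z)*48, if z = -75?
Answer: -8352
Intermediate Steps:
(-99 + z)*48 = (-99 - 75)*48 = -174*48 = -8352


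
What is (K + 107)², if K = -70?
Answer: 1369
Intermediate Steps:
(K + 107)² = (-70 + 107)² = 37² = 1369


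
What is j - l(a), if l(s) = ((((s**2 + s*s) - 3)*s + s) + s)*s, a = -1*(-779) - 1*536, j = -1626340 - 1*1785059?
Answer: -6976921152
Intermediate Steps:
j = -3411399 (j = -1626340 - 1785059 = -3411399)
a = 243 (a = 779 - 536 = 243)
l(s) = s*(2*s + s*(-3 + 2*s**2)) (l(s) = ((((s**2 + s**2) - 3)*s + s) + s)*s = (((2*s**2 - 3)*s + s) + s)*s = (((-3 + 2*s**2)*s + s) + s)*s = ((s*(-3 + 2*s**2) + s) + s)*s = ((s + s*(-3 + 2*s**2)) + s)*s = (2*s + s*(-3 + 2*s**2))*s = s*(2*s + s*(-3 + 2*s**2)))
j - l(a) = -3411399 - (-1*243**2 + 2*243**4) = -3411399 - (-1*59049 + 2*3486784401) = -3411399 - (-59049 + 6973568802) = -3411399 - 1*6973509753 = -3411399 - 6973509753 = -6976921152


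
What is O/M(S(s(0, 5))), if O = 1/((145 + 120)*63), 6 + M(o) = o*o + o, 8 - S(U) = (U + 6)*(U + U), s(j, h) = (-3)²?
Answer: 1/1141537320 ≈ 8.7601e-10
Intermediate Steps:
s(j, h) = 9
S(U) = 8 - 2*U*(6 + U) (S(U) = 8 - (U + 6)*(U + U) = 8 - (6 + U)*2*U = 8 - 2*U*(6 + U))
M(o) = -6 + o + o² (M(o) = -6 + (o*o + o) = -6 + (o² + o) = -6 + (o + o²) = -6 + o + o²)
O = 1/16695 (O = 1/(265*63) = 1/16695 ≈ 5.9898e-5)
O/M(S(s(0, 5))) = 1/(16695*(-6 + (8 - 12*9 - 2*9²) + (8 - 12*9 - 2*9²)²)) = 1/(16695*(-6 + (8 - 108 - 2*81) + (8 - 108 - 2*81)²)) = 1/(16695*(-6 + (8 - 108 - 162) + (8 - 108 - 162)²)) = 1/(16695*(-6 - 262 + (-262)²)) = 1/(16695*(-6 - 262 + 68644)) = (1/16695)/68376 = (1/16695)*(1/68376) = 1/1141537320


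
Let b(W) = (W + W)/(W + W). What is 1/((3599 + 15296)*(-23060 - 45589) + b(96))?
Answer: -1/1297122854 ≈ -7.7094e-10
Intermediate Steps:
b(W) = 1 (b(W) = (2*W)/((2*W)) = (2*W)*(1/(2*W)) = 1)
1/((3599 + 15296)*(-23060 - 45589) + b(96)) = 1/((3599 + 15296)*(-23060 - 45589) + 1) = 1/(18895*(-68649) + 1) = 1/(-1297122855 + 1) = 1/(-1297122854) = -1/1297122854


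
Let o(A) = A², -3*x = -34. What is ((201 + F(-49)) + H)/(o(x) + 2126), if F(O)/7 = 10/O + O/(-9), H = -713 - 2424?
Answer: -182657/142030 ≈ -1.2860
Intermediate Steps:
x = 34/3 (x = -⅓*(-34) = 34/3 ≈ 11.333)
H = -3137
F(O) = 70/O - 7*O/9 (F(O) = 7*(10/O + O/(-9)) = 7*(10/O + O*(-⅑)) = 7*(10/O - O/9) = 70/O - 7*O/9)
((201 + F(-49)) + H)/(o(x) + 2126) = ((201 + (70/(-49) - 7/9*(-49))) - 3137)/((34/3)² + 2126) = ((201 + (70*(-1/49) + 343/9)) - 3137)/(1156/9 + 2126) = ((201 + (-10/7 + 343/9)) - 3137)/(20290/9) = ((201 + 2311/63) - 3137)*(9/20290) = (14974/63 - 3137)*(9/20290) = -182657/63*9/20290 = -182657/142030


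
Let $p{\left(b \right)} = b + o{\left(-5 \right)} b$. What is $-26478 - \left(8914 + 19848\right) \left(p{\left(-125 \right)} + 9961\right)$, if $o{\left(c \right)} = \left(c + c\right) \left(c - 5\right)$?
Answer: $76595490$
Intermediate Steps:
$o{\left(c \right)} = 2 c \left(-5 + c\right)$
$p{\left(b \right)} = 101 b$ ($p{\left(b \right)} = b + 2 \left(-5\right) \left(-5 - 5\right) b = b + 2 \left(-5\right) \left(-10\right) b = b + 100 b = 101 b$)
$-26478 - \left(8914 + 19848\right) \left(p{\left(-125 \right)} + 9961\right) = -26478 - \left(8914 + 19848\right) \left(101 \left(-125\right) + 9961\right) = -26478 - 28762 \left(-12625 + 9961\right) = -26478 - 28762 \left(-2664\right) = -26478 - -76621968 = -26478 + 76621968 = 76595490$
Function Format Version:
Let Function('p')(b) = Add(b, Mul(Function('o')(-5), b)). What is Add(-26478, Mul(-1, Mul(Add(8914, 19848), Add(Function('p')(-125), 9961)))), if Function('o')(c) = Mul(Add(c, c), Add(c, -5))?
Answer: 76595490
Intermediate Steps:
Function('o')(c) = Mul(2, c, Add(-5, c)) (Function('o')(c) = Mul(Mul(2, c), Add(-5, c)) = Mul(2, c, Add(-5, c)))
Function('p')(b) = Mul(101, b) (Function('p')(b) = Add(b, Mul(Mul(2, -5, Add(-5, -5)), b)) = Add(b, Mul(Mul(2, -5, -10), b)) = Add(b, Mul(100, b)) = Mul(101, b))
Add(-26478, Mul(-1, Mul(Add(8914, 19848), Add(Function('p')(-125), 9961)))) = Add(-26478, Mul(-1, Mul(Add(8914, 19848), Add(Mul(101, -125), 9961)))) = Add(-26478, Mul(-1, Mul(28762, Add(-12625, 9961)))) = Add(-26478, Mul(-1, Mul(28762, -2664))) = Add(-26478, Mul(-1, -76621968)) = Add(-26478, 76621968) = 76595490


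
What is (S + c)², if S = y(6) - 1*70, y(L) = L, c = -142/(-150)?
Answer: 22363441/5625 ≈ 3975.7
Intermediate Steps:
c = 71/75 (c = -142*(-1)/150 = -1*(-71/75) = 71/75 ≈ 0.94667)
S = -64 (S = 6 - 1*70 = 6 - 70 = -64)
(S + c)² = (-64 + 71/75)² = (-4729/75)² = 22363441/5625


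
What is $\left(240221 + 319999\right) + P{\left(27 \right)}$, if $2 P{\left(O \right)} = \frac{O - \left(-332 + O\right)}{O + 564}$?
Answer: $\frac{331090186}{591} \approx 5.6022 \cdot 10^{5}$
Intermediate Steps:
$P{\left(O \right)} = \frac{166}{564 + O}$ ($P{\left(O \right)} = \frac{\left(O - \left(-332 + O\right)\right) \frac{1}{O + 564}}{2} = \frac{332 \frac{1}{564 + O}}{2} = \frac{166}{564 + O}$)
$\left(240221 + 319999\right) + P{\left(27 \right)} = \left(240221 + 319999\right) + \frac{166}{564 + 27} = 560220 + \frac{166}{591} = \frac{331090186}{591}$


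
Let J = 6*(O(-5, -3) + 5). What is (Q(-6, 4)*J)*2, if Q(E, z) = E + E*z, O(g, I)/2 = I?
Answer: 360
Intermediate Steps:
O(g, I) = 2*I
J = -6 (J = 6*(2*(-3) + 5) = 6*(-6 + 5) = 6*(-1) = -6)
(Q(-6, 4)*J)*2 = (-6*(1 + 4)*(-6))*2 = (-6*5*(-6))*2 = -30*(-6)*2 = 180*2 = 360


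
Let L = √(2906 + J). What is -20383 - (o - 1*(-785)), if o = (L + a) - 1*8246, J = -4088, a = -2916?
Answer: -10006 - I*√1182 ≈ -10006.0 - 34.38*I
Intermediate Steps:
L = I*√1182 (L = √(2906 - 4088) = √(-1182) = I*√1182 ≈ 34.38*I)
o = -11162 + I*√1182 (o = (I*√1182 - 2916) - 1*8246 = (-2916 + I*√1182) - 8246 = -11162 + I*√1182 ≈ -11162.0 + 34.38*I)
-20383 - (o - 1*(-785)) = -20383 - ((-11162 + I*√1182) - 1*(-785)) = -20383 - ((-11162 + I*√1182) + 785) = -20383 - (-10377 + I*√1182) = -20383 + (10377 - I*√1182) = -10006 - I*√1182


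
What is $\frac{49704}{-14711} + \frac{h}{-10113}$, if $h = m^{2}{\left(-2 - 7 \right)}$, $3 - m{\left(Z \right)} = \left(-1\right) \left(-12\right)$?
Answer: $- \frac{167949381}{49590781} \approx -3.3867$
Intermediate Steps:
$m{\left(Z \right)} = -9$ ($m{\left(Z \right)} = 3 - \left(-1\right) \left(-12\right) = 3 - 12 = -9$)
$h = 81$ ($h = \left(-9\right)^{2} = 81$)
$\frac{49704}{-14711} + \frac{h}{-10113} = \frac{49704}{-14711} + \frac{81}{-10113} = 49704 \left(- \frac{1}{14711}\right) + 81 \left(- \frac{1}{10113}\right) = - \frac{49704}{14711} - \frac{27}{3371} = - \frac{167949381}{49590781}$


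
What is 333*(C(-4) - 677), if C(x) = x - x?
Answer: -225441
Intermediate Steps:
C(x) = 0
333*(C(-4) - 677) = 333*(0 - 677) = 333*(-677) = -225441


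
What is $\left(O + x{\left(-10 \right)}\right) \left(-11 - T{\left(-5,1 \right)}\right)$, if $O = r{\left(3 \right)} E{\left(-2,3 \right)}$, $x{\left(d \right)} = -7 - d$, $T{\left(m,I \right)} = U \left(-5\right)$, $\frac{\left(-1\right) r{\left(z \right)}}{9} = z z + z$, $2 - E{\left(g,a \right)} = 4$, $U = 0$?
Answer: $-2409$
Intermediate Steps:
$E{\left(g,a \right)} = -2$ ($E{\left(g,a \right)} = 2 - 4 = -2$)
$r{\left(z \right)} = - 9 z - 9 z^{2}$ ($r{\left(z \right)} = - 9 \left(z z + z\right) = - 9 \left(z^{2} + z\right) = - 9 \left(z + z^{2}\right) = - 9 z - 9 z^{2}$)
$T{\left(m,I \right)} = 0$ ($T{\left(m,I \right)} = 0 \left(-5\right) = 0$)
$O = 216$ ($O = \left(-9\right) 3 \left(1 + 3\right) \left(-2\right) = \left(-9\right) 3 \cdot 4 \left(-2\right) = \left(-108\right) \left(-2\right) = 216$)
$\left(O + x{\left(-10 \right)}\right) \left(-11 - T{\left(-5,1 \right)}\right) = \left(216 - -3\right) \left(-11 - 0\right) = \left(216 + \left(-7 + 10\right)\right) \left(-11 + 0\right) = \left(216 + 3\right) \left(-11\right) = 219 \left(-11\right) = -2409$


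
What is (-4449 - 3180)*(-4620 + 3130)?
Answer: 11367210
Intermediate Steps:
(-4449 - 3180)*(-4620 + 3130) = -7629*(-1490) = 11367210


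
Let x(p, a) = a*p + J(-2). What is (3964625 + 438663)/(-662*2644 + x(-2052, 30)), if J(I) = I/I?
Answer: -4403288/1811887 ≈ -2.4302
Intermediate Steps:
J(I) = 1
x(p, a) = 1 + a*p (x(p, a) = a*p + 1 = 1 + a*p)
(3964625 + 438663)/(-662*2644 + x(-2052, 30)) = (3964625 + 438663)/(-662*2644 + (1 + 30*(-2052))) = 4403288/(-1750328 + (1 - 61560)) = 4403288/(-1750328 - 61559) = 4403288/(-1811887) = 4403288*(-1/1811887) = -4403288/1811887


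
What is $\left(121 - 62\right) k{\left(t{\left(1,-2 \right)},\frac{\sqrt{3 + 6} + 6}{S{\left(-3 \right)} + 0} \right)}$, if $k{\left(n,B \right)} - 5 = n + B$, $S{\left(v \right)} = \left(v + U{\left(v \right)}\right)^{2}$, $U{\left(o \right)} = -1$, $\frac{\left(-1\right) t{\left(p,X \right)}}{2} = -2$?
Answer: $\frac{9027}{16} \approx 564.19$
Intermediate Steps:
$t{\left(p,X \right)} = 4$ ($t{\left(p,X \right)} = \left(-2\right) \left(-2\right) = 4$)
$S{\left(v \right)} = \left(-1 + v\right)^{2}$ ($S{\left(v \right)} = \left(v - 1\right)^{2} = \left(-1 + v\right)^{2}$)
$k{\left(n,B \right)} = 5 + B + n$ ($k{\left(n,B \right)} = 5 + \left(n + B\right) = 5 + \left(B + n\right) = 5 + B + n$)
$\left(121 - 62\right) k{\left(t{\left(1,-2 \right)},\frac{\sqrt{3 + 6} + 6}{S{\left(-3 \right)} + 0} \right)} = \left(121 - 62\right) \left(5 + \frac{\sqrt{3 + 6} + 6}{\left(-1 - 3\right)^{2} + 0} + 4\right) = 59 \left(5 + \frac{\sqrt{9} + 6}{\left(-4\right)^{2} + 0} + 4\right) = 59 \left(5 + \frac{3 + 6}{16 + 0} + 4\right) = 59 \left(5 + \frac{9}{16} + 4\right) = 59 \cdot \frac{153}{16} = \frac{9027}{16}$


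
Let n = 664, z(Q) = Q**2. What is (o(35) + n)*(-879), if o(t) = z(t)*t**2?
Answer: -1319633031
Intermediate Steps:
o(t) = t**4 (o(t) = t**2*t**2 = t**4)
(o(35) + n)*(-879) = (35**4 + 664)*(-879) = (1500625 + 664)*(-879) = 1501289*(-879) = -1319633031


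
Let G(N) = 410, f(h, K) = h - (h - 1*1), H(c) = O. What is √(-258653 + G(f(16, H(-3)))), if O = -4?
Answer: I*√258243 ≈ 508.18*I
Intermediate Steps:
H(c) = -4
f(h, K) = 1 (f(h, K) = h - (h - 1) = h - (-1 + h) = h + (1 - h) = 1)
√(-258653 + G(f(16, H(-3)))) = √(-258653 + 410) = √(-258243) = I*√258243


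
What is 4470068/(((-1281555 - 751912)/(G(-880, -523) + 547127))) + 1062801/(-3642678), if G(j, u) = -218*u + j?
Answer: -398186820294515193/274343166838 ≈ -1.4514e+6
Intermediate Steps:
G(j, u) = j - 218*u
4470068/(((-1281555 - 751912)/(G(-880, -523) + 547127))) + 1062801/(-3642678) = 4470068/(((-1281555 - 751912)/((-880 - 218*(-523)) + 547127))) + 1062801/(-3642678) = 4470068/((-2033467/((-880 + 114014) + 547127))) + 1062801*(-1/3642678) = 4470068/((-2033467/(113134 + 547127))) - 39363/134914 = 4470068/((-2033467/660261)) - 39363/134914 = 4470068/((-2033467*1/660261)) - 39363/134914 = 4470068/(-2033467/660261) - 39363/134914 = 4470068*(-660261/2033467) - 39363/134914 = -2951411567748/2033467 - 39363/134914 = -398186820294515193/274343166838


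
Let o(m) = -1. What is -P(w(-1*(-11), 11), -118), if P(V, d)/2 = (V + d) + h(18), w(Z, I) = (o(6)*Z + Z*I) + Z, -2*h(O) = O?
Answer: 12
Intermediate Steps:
h(O) = -O/2
w(Z, I) = I*Z (w(Z, I) = (-Z + Z*I) + Z = (-Z + I*Z) + Z = I*Z)
P(V, d) = -18 + 2*V + 2*d (P(V, d) = 2*((V + d) - ½*18) = 2*((V + d) - 9) = 2*(-9 + V + d) = -18 + 2*V + 2*d)
-P(w(-1*(-11), 11), -118) = -(-18 + 2*(11*(-1*(-11))) + 2*(-118)) = -(-18 + 2*(11*11) - 236) = -(-18 + 2*121 - 236) = -(-18 + 242 - 236) = -1*(-12) = 12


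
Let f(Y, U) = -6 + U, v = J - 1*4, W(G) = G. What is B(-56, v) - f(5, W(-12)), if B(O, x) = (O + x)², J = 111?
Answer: 2619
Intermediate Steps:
v = 107 (v = 111 - 1*4 = 111 - 4 = 107)
B(-56, v) - f(5, W(-12)) = (-56 + 107)² - (-6 - 12) = 51² - 1*(-18) = 2601 + 18 = 2619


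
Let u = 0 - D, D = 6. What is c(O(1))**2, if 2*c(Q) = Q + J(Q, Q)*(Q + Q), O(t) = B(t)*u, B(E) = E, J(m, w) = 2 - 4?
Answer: 81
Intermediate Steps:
J(m, w) = -2
u = -6 (u = 0 - 1*6 = 0 - 6 = -6)
O(t) = -6*t (O(t) = t*(-6) = -6*t)
c(Q) = -3*Q/2 (c(Q) = (Q - 2*(Q + Q))/2 = (Q - 4*Q)/2 = (-3*Q)/2 = -3*Q/2)
c(O(1))**2 = (-(-9))**2 = (-3/2*(-6))**2 = 9**2 = 81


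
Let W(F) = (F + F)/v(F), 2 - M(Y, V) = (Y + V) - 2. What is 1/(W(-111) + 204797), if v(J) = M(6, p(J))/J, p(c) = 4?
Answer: 1/200690 ≈ 4.9828e-6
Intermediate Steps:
M(Y, V) = 4 - V - Y (M(Y, V) = 2 - ((Y + V) - 2) = 2 - ((V + Y) - 2) = 2 - (-2 + V + Y) = 2 + (2 - V - Y) = 4 - V - Y)
v(J) = -6/J (v(J) = (4 - 1*4 - 1*6)/J = (4 - 4 - 6)/J = -6/J)
W(F) = -F²/3 (W(F) = (F + F)/((-6/F)) = (2*F)*(-F/6) = -F²/3)
1/(W(-111) + 204797) = 1/(-⅓*(-111)² + 204797) = 1/(-⅓*12321 + 204797) = 1/(-4107 + 204797) = 1/200690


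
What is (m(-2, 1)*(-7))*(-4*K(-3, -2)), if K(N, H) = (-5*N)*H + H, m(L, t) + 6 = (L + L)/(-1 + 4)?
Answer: 19712/3 ≈ 6570.7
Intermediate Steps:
m(L, t) = -6 + 2*L/3 (m(L, t) = -6 + (L + L)/(-1 + 4) = -6 + (2*L)/3 = -6 + (2*L)*(1/3) = -6 + 2*L/3)
K(N, H) = H - 5*H*N (K(N, H) = -5*H*N + H = H - 5*H*N)
(m(-2, 1)*(-7))*(-4*K(-3, -2)) = ((-6 + (2/3)*(-2))*(-7))*(-(-8)*(1 - 5*(-3))) = ((-6 - 4/3)*(-7))*(-(-8)*(1 + 15)) = (-22/3*(-7))*(-(-8)*16) = 154*(-4*(-32))/3 = (154/3)*128 = 19712/3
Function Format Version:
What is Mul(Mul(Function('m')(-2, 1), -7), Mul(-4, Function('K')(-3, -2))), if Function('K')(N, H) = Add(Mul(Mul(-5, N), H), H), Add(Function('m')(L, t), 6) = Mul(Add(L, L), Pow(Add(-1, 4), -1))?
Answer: Rational(19712, 3) ≈ 6570.7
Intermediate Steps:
Function('m')(L, t) = Add(-6, Mul(Rational(2, 3), L)) (Function('m')(L, t) = Add(-6, Mul(Add(L, L), Pow(Add(-1, 4), -1))) = Add(-6, Mul(Mul(2, L), Pow(3, -1))) = Add(-6, Mul(Mul(2, L), Rational(1, 3))) = Add(-6, Mul(Rational(2, 3), L)))
Function('K')(N, H) = Add(H, Mul(-5, H, N)) (Function('K')(N, H) = Add(Mul(-5, H, N), H) = Add(H, Mul(-5, H, N)))
Mul(Mul(Function('m')(-2, 1), -7), Mul(-4, Function('K')(-3, -2))) = Mul(Mul(Add(-6, Mul(Rational(2, 3), -2)), -7), Mul(-4, Mul(-2, Add(1, Mul(-5, -3))))) = Mul(Mul(Add(-6, Rational(-4, 3)), -7), Mul(-4, Mul(-2, Add(1, 15)))) = Mul(Mul(Rational(-22, 3), -7), Mul(-4, Mul(-2, 16))) = Mul(Rational(154, 3), Mul(-4, -32)) = Mul(Rational(154, 3), 128) = Rational(19712, 3)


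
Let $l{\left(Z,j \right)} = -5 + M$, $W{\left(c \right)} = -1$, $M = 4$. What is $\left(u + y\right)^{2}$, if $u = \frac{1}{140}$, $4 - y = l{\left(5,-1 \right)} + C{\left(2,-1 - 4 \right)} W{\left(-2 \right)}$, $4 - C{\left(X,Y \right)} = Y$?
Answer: $\frac{3845521}{19600} \approx 196.2$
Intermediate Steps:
$C{\left(X,Y \right)} = 4 - Y$
$l{\left(Z,j \right)} = -1$ ($l{\left(Z,j \right)} = -5 + 4 = -1$)
$y = 14$ ($y = 4 - \left(-1 + \left(4 - \left(-1 - 4\right)\right) \left(-1\right)\right) = 4 - \left(-1 + \left(4 - -5\right) \left(-1\right)\right) = 4 - \left(-1 + \left(4 + 5\right) \left(-1\right)\right) = 4 - \left(-1 + 9 \left(-1\right)\right) = 4 - \left(-1 - 9\right) = 4 - -10 = 4 + 10 = 14$)
$u = \frac{1}{140} \approx 0.0071429$
$\left(u + y\right)^{2} = \left(\frac{1}{140} + 14\right)^{2} = \left(\frac{1961}{140}\right)^{2} = \frac{3845521}{19600}$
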